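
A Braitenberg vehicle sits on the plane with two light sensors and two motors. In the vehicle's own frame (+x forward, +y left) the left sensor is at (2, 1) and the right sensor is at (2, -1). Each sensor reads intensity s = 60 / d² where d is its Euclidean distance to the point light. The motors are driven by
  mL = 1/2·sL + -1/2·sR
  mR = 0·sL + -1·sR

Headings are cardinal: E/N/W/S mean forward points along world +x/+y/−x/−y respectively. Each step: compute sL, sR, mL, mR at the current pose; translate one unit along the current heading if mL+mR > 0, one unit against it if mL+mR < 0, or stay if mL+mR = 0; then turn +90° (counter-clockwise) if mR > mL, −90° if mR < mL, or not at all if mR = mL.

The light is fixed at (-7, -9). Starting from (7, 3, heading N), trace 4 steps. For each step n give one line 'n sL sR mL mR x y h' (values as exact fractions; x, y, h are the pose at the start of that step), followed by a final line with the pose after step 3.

0 12/73 60/421 336/30733 -60/421 7 3 N
1 3/20 15/89 -33/3560 -15/89 7 2 E
2 60/277 4/15 -104/4155 -4/15 6 2 S
3 30/121 6/29 72/3509 -6/29 6 3 W
final 7 3 N

n=0: pose=(7,3,N); sL=12/73, sR=60/421; mL=336/30733, mR=-60/421; mL+mR=-4044/30733 → advance -1; mR−mL=-4716/30733 → turn -1·90°
n=1: pose=(7,2,E); sL=3/20, sR=15/89; mL=-33/3560, mR=-15/89; mL+mR=-633/3560 → advance -1; mR−mL=-567/3560 → turn -1·90°
n=2: pose=(6,2,S); sL=60/277, sR=4/15; mL=-104/4155, mR=-4/15; mL+mR=-404/1385 → advance -1; mR−mL=-1004/4155 → turn -1·90°
n=3: pose=(6,3,W); sL=30/121, sR=6/29; mL=72/3509, mR=-6/29; mL+mR=-654/3509 → advance -1; mR−mL=-798/3509 → turn -1·90°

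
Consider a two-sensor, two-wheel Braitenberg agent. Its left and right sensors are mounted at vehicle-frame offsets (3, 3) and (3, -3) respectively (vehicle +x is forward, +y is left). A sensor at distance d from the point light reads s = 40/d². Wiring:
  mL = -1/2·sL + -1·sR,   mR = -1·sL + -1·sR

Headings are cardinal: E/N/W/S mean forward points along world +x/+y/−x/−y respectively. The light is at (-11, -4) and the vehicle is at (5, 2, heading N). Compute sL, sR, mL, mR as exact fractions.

4/25 20/221 -942/5525 -1384/5525

left sensor world pos  = (2, 5); dL² = 250
right sensor world pos = (8, 5); dR² = 442
sL = 40/250 = 4/25
sR = 40/442 = 20/221
mL = -1/2·sL + -1·sR = -942/5525
mR = -1·sL + -1·sR = -1384/5525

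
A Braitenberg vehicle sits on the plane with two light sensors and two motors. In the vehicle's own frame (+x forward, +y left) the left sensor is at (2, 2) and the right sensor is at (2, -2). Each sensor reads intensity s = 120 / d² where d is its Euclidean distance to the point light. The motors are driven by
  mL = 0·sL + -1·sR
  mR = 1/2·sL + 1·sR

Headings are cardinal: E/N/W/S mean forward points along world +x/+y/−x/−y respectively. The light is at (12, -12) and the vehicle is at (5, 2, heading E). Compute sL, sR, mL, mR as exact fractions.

left sensor world pos  = (7, 4); dL² = 281
right sensor world pos = (7, 0); dR² = 169
sL = 120/281 = 120/281
sR = 120/169 = 120/169
mL = 0·sL + -1·sR = -120/169
mR = 1/2·sL + 1·sR = 43860/47489

120/281 120/169 -120/169 43860/47489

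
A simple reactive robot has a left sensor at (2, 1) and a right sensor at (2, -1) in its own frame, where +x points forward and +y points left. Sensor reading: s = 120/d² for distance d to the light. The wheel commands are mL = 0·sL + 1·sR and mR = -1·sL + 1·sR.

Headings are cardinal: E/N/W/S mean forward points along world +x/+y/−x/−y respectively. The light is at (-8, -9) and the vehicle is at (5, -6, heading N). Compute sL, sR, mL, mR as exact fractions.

left sensor world pos  = (4, -4); dL² = 169
right sensor world pos = (6, -4); dR² = 221
sL = 120/169 = 120/169
sR = 120/221 = 120/221
mL = 0·sL + 1·sR = 120/221
mR = -1·sL + 1·sR = -480/2873

120/169 120/221 120/221 -480/2873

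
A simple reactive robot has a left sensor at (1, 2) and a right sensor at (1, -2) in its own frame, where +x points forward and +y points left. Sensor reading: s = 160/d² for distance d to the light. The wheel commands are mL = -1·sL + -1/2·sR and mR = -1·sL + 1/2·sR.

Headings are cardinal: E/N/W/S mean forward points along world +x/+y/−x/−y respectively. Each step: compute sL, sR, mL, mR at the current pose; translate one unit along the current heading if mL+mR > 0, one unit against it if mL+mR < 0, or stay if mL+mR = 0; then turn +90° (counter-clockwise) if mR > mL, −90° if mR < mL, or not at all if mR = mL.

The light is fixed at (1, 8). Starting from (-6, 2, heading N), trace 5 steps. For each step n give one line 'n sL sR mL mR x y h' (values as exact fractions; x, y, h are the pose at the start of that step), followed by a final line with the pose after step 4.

n=0: pose=(-6,2,N); sL=80/53, sR=16/5; mL=-824/265, mR=24/265; mL+mR=-160/53 → advance -1; mR−mL=16/5 → turn +1·90°
n=1: pose=(-6,1,W); sL=32/29, sR=160/89; mL=-5168/2581, mR=-528/2581; mL+mR=-64/29 → advance -1; mR−mL=160/89 → turn +1·90°
n=2: pose=(-5,1,S); sL=2, sR=5/4; mL=-21/8, mR=-11/8; mL+mR=-4 → advance -1; mR−mL=5/4 → turn +1·90°
n=3: pose=(-5,2,E); sL=160/41, sR=160/89; mL=-17520/3649, mR=-10960/3649; mL+mR=-320/41 → advance -1; mR−mL=160/89 → turn +1·90°
n=4: pose=(-6,2,N); sL=80/53, sR=16/5; mL=-824/265, mR=24/265; mL+mR=-160/53 → advance -1; mR−mL=16/5 → turn +1·90°

0 80/53 16/5 -824/265 24/265 -6 2 N
1 32/29 160/89 -5168/2581 -528/2581 -6 1 W
2 2 5/4 -21/8 -11/8 -5 1 S
3 160/41 160/89 -17520/3649 -10960/3649 -5 2 E
4 80/53 16/5 -824/265 24/265 -6 2 N
final -6 1 W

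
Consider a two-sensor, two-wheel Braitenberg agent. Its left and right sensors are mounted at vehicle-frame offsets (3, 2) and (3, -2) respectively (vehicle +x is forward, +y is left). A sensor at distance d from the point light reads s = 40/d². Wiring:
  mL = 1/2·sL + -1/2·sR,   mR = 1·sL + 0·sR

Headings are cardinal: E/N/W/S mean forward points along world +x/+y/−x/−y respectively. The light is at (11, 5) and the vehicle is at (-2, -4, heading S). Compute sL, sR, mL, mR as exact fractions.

8/53 40/369 416/19557 8/53

left sensor world pos  = (0, -7); dL² = 265
right sensor world pos = (-4, -7); dR² = 369
sL = 40/265 = 8/53
sR = 40/369 = 40/369
mL = 1/2·sL + -1/2·sR = 416/19557
mR = 1·sL + 0·sR = 8/53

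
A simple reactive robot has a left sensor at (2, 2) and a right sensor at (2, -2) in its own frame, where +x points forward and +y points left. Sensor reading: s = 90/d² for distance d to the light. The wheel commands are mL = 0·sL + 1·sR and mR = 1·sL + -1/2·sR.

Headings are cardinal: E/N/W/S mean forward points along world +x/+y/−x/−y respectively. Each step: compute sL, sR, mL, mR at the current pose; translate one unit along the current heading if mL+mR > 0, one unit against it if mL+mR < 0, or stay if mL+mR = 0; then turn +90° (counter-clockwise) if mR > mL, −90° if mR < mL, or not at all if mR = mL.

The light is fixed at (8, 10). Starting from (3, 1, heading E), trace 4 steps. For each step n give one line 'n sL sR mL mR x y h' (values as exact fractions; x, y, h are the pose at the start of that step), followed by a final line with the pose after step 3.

n=0: pose=(3,1,E); sL=45/29, sR=9/13; mL=9/13, mR=909/754; mL+mR=1431/754 → advance +1; mR−mL=387/754 → turn +1·90°
n=1: pose=(4,1,N); sL=18/17, sR=90/53; mL=90/53, mR=189/901; mL+mR=1719/901 → advance +1; mR−mL=-1341/901 → turn -1·90°
n=2: pose=(4,2,E); sL=9/4, sR=45/52; mL=45/52, mR=189/104; mL+mR=279/104 → advance +1; mR−mL=99/104 → turn +1·90°
n=3: pose=(5,2,N); sL=90/61, sR=90/37; mL=90/37, mR=585/2257; mL+mR=6075/2257 → advance +1; mR−mL=-4905/2257 → turn -1·90°

0 45/29 9/13 9/13 909/754 3 1 E
1 18/17 90/53 90/53 189/901 4 1 N
2 9/4 45/52 45/52 189/104 4 2 E
3 90/61 90/37 90/37 585/2257 5 2 N
final 5 3 E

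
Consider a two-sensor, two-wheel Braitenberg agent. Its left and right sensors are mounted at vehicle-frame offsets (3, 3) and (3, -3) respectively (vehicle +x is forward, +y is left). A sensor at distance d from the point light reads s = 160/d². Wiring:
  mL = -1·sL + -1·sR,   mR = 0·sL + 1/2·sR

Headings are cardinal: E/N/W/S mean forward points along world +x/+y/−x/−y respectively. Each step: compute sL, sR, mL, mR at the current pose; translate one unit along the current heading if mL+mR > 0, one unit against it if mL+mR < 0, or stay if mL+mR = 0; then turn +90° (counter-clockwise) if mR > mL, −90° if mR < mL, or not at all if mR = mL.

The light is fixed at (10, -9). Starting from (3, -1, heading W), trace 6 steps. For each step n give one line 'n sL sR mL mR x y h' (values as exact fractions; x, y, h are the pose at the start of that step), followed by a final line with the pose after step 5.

0 32/25 160/221 -11072/5525 80/221 3 -1 W
1 80/17 80/53 -5600/901 40/53 4 -1 S
2 160/153 32/9 -704/153 16/9 4 0 E
3 40/61 1 -101/61 1/2 3 0 N
4 32/25 160/221 -11072/5525 80/221 3 -1 W
5 80/17 80/53 -5600/901 40/53 4 -1 S
final 4 0 E

n=0: pose=(3,-1,W); sL=32/25, sR=160/221; mL=-11072/5525, mR=80/221; mL+mR=-9072/5525 → advance -1; mR−mL=13072/5525 → turn +1·90°
n=1: pose=(4,-1,S); sL=80/17, sR=80/53; mL=-5600/901, mR=40/53; mL+mR=-4920/901 → advance -1; mR−mL=6280/901 → turn +1·90°
n=2: pose=(4,0,E); sL=160/153, sR=32/9; mL=-704/153, mR=16/9; mL+mR=-48/17 → advance -1; mR−mL=976/153 → turn +1·90°
n=3: pose=(3,0,N); sL=40/61, sR=1; mL=-101/61, mR=1/2; mL+mR=-141/122 → advance -1; mR−mL=263/122 → turn +1·90°
n=4: pose=(3,-1,W); sL=32/25, sR=160/221; mL=-11072/5525, mR=80/221; mL+mR=-9072/5525 → advance -1; mR−mL=13072/5525 → turn +1·90°
n=5: pose=(4,-1,S); sL=80/17, sR=80/53; mL=-5600/901, mR=40/53; mL+mR=-4920/901 → advance -1; mR−mL=6280/901 → turn +1·90°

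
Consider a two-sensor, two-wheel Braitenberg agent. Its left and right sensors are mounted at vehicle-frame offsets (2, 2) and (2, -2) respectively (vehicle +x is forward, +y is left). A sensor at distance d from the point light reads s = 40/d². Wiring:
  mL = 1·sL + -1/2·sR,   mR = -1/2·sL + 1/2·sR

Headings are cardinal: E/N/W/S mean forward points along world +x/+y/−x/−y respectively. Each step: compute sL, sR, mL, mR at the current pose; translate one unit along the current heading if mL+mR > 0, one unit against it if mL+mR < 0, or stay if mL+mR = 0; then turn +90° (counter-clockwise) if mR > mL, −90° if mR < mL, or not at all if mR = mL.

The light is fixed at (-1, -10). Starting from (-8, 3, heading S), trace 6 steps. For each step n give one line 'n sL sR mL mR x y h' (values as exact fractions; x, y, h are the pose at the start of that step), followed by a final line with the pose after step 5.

0 20/73 20/101 1290/7373 -280/7373 -8 3 S
1 40/181 40/277 7460/50137 -1920/50137 -8 2 W
2 5/37 5/29 105/2146 20/1073 -9 2 N
3 40/261 40/157 1060/40977 2080/40977 -9 3 E
4 20/153 4/25 194/3825 56/3825 -8 3 N
5 40/281 40/169 1140/47489 2240/47489 -8 4 E
final -7 4 N

n=0: pose=(-8,3,S); sL=20/73, sR=20/101; mL=1290/7373, mR=-280/7373; mL+mR=10/73 → advance +1; mR−mL=-1570/7373 → turn -1·90°
n=1: pose=(-8,2,W); sL=40/181, sR=40/277; mL=7460/50137, mR=-1920/50137; mL+mR=20/181 → advance +1; mR−mL=-9380/50137 → turn -1·90°
n=2: pose=(-9,2,N); sL=5/37, sR=5/29; mL=105/2146, mR=20/1073; mL+mR=5/74 → advance +1; mR−mL=-65/2146 → turn -1·90°
n=3: pose=(-9,3,E); sL=40/261, sR=40/157; mL=1060/40977, mR=2080/40977; mL+mR=20/261 → advance +1; mR−mL=340/13659 → turn +1·90°
n=4: pose=(-8,3,N); sL=20/153, sR=4/25; mL=194/3825, mR=56/3825; mL+mR=10/153 → advance +1; mR−mL=-46/1275 → turn -1·90°
n=5: pose=(-8,4,E); sL=40/281, sR=40/169; mL=1140/47489, mR=2240/47489; mL+mR=20/281 → advance +1; mR−mL=1100/47489 → turn +1·90°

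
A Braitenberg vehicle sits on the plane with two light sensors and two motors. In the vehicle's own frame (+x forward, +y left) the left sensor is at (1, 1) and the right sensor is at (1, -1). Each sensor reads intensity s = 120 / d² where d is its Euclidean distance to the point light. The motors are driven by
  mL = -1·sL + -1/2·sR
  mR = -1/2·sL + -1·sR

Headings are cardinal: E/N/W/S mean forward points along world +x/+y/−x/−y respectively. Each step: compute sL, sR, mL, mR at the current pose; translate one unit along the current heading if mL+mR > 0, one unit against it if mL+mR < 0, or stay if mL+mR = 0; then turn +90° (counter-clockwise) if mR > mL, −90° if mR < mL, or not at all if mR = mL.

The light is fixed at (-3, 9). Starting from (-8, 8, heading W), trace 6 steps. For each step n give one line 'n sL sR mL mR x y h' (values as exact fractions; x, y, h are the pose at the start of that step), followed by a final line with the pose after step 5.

0 3 10/3 -14/3 -29/6 -8 8 W
1 24/5 40/3 -172/15 -236/15 -7 8 N
2 12 20/3 -46/3 -38/3 -7 7 E
3 120/37 120/17 -4260/629 -5460/629 -8 7 N
4 6 15/4 -63/8 -27/4 -8 6 E
5 120/53 120/29 -6660/1537 -8100/1537 -9 6 N
final -9 5 E

n=0: pose=(-8,8,W); sL=3, sR=10/3; mL=-14/3, mR=-29/6; mL+mR=-19/2 → advance -1; mR−mL=-1/6 → turn -1·90°
n=1: pose=(-7,8,N); sL=24/5, sR=40/3; mL=-172/15, mR=-236/15; mL+mR=-136/5 → advance -1; mR−mL=-64/15 → turn -1·90°
n=2: pose=(-7,7,E); sL=12, sR=20/3; mL=-46/3, mR=-38/3; mL+mR=-28 → advance -1; mR−mL=8/3 → turn +1·90°
n=3: pose=(-8,7,N); sL=120/37, sR=120/17; mL=-4260/629, mR=-5460/629; mL+mR=-9720/629 → advance -1; mR−mL=-1200/629 → turn -1·90°
n=4: pose=(-8,6,E); sL=6, sR=15/4; mL=-63/8, mR=-27/4; mL+mR=-117/8 → advance -1; mR−mL=9/8 → turn +1·90°
n=5: pose=(-9,6,N); sL=120/53, sR=120/29; mL=-6660/1537, mR=-8100/1537; mL+mR=-14760/1537 → advance -1; mR−mL=-1440/1537 → turn -1·90°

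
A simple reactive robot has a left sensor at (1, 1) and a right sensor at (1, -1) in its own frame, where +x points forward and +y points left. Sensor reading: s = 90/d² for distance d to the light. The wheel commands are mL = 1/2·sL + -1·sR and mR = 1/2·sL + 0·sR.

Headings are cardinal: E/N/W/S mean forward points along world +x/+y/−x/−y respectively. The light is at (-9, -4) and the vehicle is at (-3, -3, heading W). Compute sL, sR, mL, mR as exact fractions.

left sensor world pos  = (-4, -4); dL² = 25
right sensor world pos = (-4, -2); dR² = 29
sL = 90/25 = 18/5
sR = 90/29 = 90/29
mL = 1/2·sL + -1·sR = -189/145
mR = 1/2·sL + 0·sR = 9/5

18/5 90/29 -189/145 9/5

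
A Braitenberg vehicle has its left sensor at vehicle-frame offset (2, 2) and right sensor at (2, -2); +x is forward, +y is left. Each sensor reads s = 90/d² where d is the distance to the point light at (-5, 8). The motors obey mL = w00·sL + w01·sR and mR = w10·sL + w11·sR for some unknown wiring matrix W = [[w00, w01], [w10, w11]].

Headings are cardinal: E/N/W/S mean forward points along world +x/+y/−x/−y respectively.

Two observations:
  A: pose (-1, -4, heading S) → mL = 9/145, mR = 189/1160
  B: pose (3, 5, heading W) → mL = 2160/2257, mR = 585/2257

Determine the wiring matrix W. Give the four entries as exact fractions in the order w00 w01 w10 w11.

obs A: pose=(-1,-4,S) → sL=45/116, sR=9/20, mL=9/145, mR=189/1160
obs B: pose=(3,5,W) → sL=90/61, sR=90/37, mL=2160/2257, mR=585/2257
sensor matrix S = [[45/116, 9/20], [90/61, 90/37]]; det S = 18306/65453
solve [mL_A; mL_B] = S·[w00; w01] and [mR_A; mR_B] = S·[w10; w11]:
  w00 = -1, w01 = 1, w10 = 1, w11 = -1/2

-1 1 1 -1/2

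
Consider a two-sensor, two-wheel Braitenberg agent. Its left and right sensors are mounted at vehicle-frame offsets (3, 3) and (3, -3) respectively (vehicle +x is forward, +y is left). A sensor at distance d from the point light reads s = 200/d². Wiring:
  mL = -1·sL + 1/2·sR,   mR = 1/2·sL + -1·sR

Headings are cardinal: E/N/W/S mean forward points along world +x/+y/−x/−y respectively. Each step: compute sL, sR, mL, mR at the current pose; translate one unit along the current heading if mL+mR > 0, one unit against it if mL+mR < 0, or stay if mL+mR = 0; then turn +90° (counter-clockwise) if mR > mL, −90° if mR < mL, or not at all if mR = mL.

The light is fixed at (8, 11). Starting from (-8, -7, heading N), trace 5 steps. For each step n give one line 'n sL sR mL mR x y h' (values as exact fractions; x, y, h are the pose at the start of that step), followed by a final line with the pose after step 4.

0 100/293 100/197 -5050/57721 -19450/57721 -8 -7 N
1 8/17 200/653 -3524/11101 -788/11101 -8 -8 E
2 25/82 50/113 -775/9266 -5375/18532 -9 -8 N
3 40/97 8/29 -772/2813 -196/2813 -9 -9 E
4 20/73 100/257 -1490/18761 -4730/18761 -10 -9 N
final -10 -10 E

n=0: pose=(-8,-7,N); sL=100/293, sR=100/197; mL=-5050/57721, mR=-19450/57721; mL+mR=-24500/57721 → advance -1; mR−mL=-14400/57721 → turn -1·90°
n=1: pose=(-8,-8,E); sL=8/17, sR=200/653; mL=-3524/11101, mR=-788/11101; mL+mR=-4312/11101 → advance -1; mR−mL=2736/11101 → turn +1·90°
n=2: pose=(-9,-8,N); sL=25/82, sR=50/113; mL=-775/9266, mR=-5375/18532; mL+mR=-6925/18532 → advance -1; mR−mL=-3825/18532 → turn -1·90°
n=3: pose=(-9,-9,E); sL=40/97, sR=8/29; mL=-772/2813, mR=-196/2813; mL+mR=-968/2813 → advance -1; mR−mL=576/2813 → turn +1·90°
n=4: pose=(-10,-9,N); sL=20/73, sR=100/257; mL=-1490/18761, mR=-4730/18761; mL+mR=-6220/18761 → advance -1; mR−mL=-3240/18761 → turn -1·90°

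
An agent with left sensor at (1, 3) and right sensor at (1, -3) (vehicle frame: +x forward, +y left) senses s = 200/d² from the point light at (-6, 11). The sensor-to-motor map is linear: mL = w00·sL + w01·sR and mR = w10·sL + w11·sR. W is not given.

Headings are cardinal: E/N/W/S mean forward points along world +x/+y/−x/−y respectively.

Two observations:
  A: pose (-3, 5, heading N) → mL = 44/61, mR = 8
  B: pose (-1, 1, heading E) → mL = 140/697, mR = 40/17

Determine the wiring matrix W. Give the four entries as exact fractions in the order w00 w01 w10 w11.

obs A: pose=(-3,5,N) → sL=8, sR=200/61, mL=44/61, mR=8
obs B: pose=(-1,1,E) → sL=40/17, sR=40/41, mL=140/697, mR=40/17
sensor matrix S = [[8, 200/61], [40/17, 40/41]]; det S = 3840/42517
solve [mL_A; mL_B] = S·[w00; w01] and [mR_A; mR_B] = S·[w10; w11]:
  w00 = 1/2, w01 = -1, w10 = 1, w11 = 0

1/2 -1 1 0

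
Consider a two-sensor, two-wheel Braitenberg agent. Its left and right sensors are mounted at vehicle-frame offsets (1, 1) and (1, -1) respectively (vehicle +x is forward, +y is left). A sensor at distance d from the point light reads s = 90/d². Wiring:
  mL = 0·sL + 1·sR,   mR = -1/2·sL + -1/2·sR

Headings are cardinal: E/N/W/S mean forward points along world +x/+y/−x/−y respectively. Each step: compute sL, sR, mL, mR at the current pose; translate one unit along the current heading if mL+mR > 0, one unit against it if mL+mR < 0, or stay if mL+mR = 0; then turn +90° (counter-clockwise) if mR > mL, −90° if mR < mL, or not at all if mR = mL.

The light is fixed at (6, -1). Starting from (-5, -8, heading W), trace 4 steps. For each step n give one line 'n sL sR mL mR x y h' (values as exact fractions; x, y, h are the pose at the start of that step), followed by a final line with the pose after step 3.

0 45/104 1/2 1/2 -97/208 -5 -8 W
1 18/41 90/157 90/157 -3258/6437 -6 -8 N
2 45/73 9/17 9/17 -711/1241 -6 -7 E
3 90/193 18/49 18/49 -3942/9457 -7 -7 S
final -7 -6 W

n=0: pose=(-5,-8,W); sL=45/104, sR=1/2; mL=1/2, mR=-97/208; mL+mR=7/208 → advance +1; mR−mL=-201/208 → turn -1·90°
n=1: pose=(-6,-8,N); sL=18/41, sR=90/157; mL=90/157, mR=-3258/6437; mL+mR=432/6437 → advance +1; mR−mL=-6948/6437 → turn -1·90°
n=2: pose=(-6,-7,E); sL=45/73, sR=9/17; mL=9/17, mR=-711/1241; mL+mR=-54/1241 → advance -1; mR−mL=-1368/1241 → turn -1·90°
n=3: pose=(-7,-7,S); sL=90/193, sR=18/49; mL=18/49, mR=-3942/9457; mL+mR=-468/9457 → advance -1; mR−mL=-7416/9457 → turn -1·90°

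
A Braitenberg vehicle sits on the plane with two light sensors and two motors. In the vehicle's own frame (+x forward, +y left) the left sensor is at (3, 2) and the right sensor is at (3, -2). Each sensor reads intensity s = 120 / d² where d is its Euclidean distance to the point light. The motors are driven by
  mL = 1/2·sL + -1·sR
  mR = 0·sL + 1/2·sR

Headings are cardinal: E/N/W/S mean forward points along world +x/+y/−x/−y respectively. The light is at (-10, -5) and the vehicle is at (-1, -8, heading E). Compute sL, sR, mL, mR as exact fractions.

left sensor world pos  = (2, -6); dL² = 145
right sensor world pos = (2, -10); dR² = 169
sL = 120/145 = 24/29
sR = 120/169 = 120/169
mL = 1/2·sL + -1·sR = -1452/4901
mR = 0·sL + 1/2·sR = 60/169

24/29 120/169 -1452/4901 60/169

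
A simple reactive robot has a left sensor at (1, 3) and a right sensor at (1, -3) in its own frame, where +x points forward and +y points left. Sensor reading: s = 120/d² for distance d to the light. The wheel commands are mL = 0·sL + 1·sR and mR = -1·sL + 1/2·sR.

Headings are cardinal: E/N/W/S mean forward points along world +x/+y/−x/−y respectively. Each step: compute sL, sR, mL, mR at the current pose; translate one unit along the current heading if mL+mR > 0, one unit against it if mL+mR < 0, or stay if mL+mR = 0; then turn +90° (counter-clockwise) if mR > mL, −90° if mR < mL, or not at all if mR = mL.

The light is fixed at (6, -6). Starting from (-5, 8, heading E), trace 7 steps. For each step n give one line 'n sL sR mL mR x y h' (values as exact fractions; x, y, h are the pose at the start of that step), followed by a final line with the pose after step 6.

0 120/389 120/221 120/221 -3180/85969 -5 8 E
1 60/109 60/169 60/169 -6870/18421 -4 8 S
2 24/53 24/89 24/89 -1500/4717 -4 9 W
3 3/10 30/73 30/73 -69/730 -3 9 N
4 24/85 120/233 120/233 -492/19805 -3 10 E
5 12/25 60/173 60/173 -1326/4325 -2 10 S
6 8/15 8/27 8/27 -52/135 -2 9 W
final -1 9 N

n=0: pose=(-5,8,E); sL=120/389, sR=120/221; mL=120/221, mR=-3180/85969; mL+mR=43500/85969 → advance +1; mR−mL=-49860/85969 → turn -1·90°
n=1: pose=(-4,8,S); sL=60/109, sR=60/169; mL=60/169, mR=-6870/18421; mL+mR=-330/18421 → advance -1; mR−mL=-13410/18421 → turn -1·90°
n=2: pose=(-4,9,W); sL=24/53, sR=24/89; mL=24/89, mR=-1500/4717; mL+mR=-228/4717 → advance -1; mR−mL=-2772/4717 → turn -1·90°
n=3: pose=(-3,9,N); sL=3/10, sR=30/73; mL=30/73, mR=-69/730; mL+mR=231/730 → advance +1; mR−mL=-369/730 → turn -1·90°
n=4: pose=(-3,10,E); sL=24/85, sR=120/233; mL=120/233, mR=-492/19805; mL+mR=9708/19805 → advance +1; mR−mL=-10692/19805 → turn -1·90°
n=5: pose=(-2,10,S); sL=12/25, sR=60/173; mL=60/173, mR=-1326/4325; mL+mR=174/4325 → advance +1; mR−mL=-2826/4325 → turn -1·90°
n=6: pose=(-2,9,W); sL=8/15, sR=8/27; mL=8/27, mR=-52/135; mL+mR=-4/45 → advance -1; mR−mL=-92/135 → turn -1·90°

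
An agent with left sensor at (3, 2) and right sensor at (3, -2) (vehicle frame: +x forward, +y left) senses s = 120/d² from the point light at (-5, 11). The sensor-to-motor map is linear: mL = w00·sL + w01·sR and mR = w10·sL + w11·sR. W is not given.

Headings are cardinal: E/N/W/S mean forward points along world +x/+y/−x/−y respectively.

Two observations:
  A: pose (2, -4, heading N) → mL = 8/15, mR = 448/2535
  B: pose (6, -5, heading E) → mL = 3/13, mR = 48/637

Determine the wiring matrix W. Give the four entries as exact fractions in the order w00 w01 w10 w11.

0 1 1 -1

obs A: pose=(2,-4,N) → sL=120/169, sR=8/15, mL=8/15, mR=448/2535
obs B: pose=(6,-5,E) → sL=15/49, sR=3/13, mL=3/13, mR=48/637
sensor matrix S = [[120/169, 8/15], [15/49, 3/13]]; det S = 64/107653
solve [mL_A; mL_B] = S·[w00; w01] and [mR_A; mR_B] = S·[w10; w11]:
  w00 = 0, w01 = 1, w10 = 1, w11 = -1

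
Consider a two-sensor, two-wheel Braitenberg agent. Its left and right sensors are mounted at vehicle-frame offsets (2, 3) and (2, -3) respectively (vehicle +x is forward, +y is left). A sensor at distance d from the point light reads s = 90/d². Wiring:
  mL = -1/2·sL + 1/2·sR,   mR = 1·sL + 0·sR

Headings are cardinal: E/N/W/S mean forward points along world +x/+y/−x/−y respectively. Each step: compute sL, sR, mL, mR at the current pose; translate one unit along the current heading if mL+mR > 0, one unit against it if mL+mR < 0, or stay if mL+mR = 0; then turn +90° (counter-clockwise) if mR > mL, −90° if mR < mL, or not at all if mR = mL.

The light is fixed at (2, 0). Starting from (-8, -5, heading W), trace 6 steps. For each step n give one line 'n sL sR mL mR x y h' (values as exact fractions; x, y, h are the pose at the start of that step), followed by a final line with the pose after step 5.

n=0: pose=(-8,-5,W); sL=45/104, sR=45/74; mL=675/7696, mR=45/104; mL+mR=4005/7696 → advance +1; mR−mL=2655/7696 → turn +1·90°
n=1: pose=(-9,-5,S); sL=90/113, sR=18/49; mL=-1188/5537, mR=90/113; mL+mR=3222/5537 → advance +1; mR−mL=5598/5537 → turn +1·90°
n=2: pose=(-9,-6,E); sL=1, sR=5/9; mL=-2/9, mR=1; mL+mR=7/9 → advance +1; mR−mL=11/9 → turn +1·90°
n=3: pose=(-8,-6,N); sL=18/37, sR=18/13; mL=216/481, mR=18/37; mL+mR=450/481 → advance +1; mR−mL=18/481 → turn +1·90°
n=4: pose=(-8,-5,W); sL=45/104, sR=45/74; mL=675/7696, mR=45/104; mL+mR=4005/7696 → advance +1; mR−mL=2655/7696 → turn +1·90°
n=5: pose=(-9,-5,S); sL=90/113, sR=18/49; mL=-1188/5537, mR=90/113; mL+mR=3222/5537 → advance +1; mR−mL=5598/5537 → turn +1·90°

0 45/104 45/74 675/7696 45/104 -8 -5 W
1 90/113 18/49 -1188/5537 90/113 -9 -5 S
2 1 5/9 -2/9 1 -9 -6 E
3 18/37 18/13 216/481 18/37 -8 -6 N
4 45/104 45/74 675/7696 45/104 -8 -5 W
5 90/113 18/49 -1188/5537 90/113 -9 -5 S
final -9 -6 E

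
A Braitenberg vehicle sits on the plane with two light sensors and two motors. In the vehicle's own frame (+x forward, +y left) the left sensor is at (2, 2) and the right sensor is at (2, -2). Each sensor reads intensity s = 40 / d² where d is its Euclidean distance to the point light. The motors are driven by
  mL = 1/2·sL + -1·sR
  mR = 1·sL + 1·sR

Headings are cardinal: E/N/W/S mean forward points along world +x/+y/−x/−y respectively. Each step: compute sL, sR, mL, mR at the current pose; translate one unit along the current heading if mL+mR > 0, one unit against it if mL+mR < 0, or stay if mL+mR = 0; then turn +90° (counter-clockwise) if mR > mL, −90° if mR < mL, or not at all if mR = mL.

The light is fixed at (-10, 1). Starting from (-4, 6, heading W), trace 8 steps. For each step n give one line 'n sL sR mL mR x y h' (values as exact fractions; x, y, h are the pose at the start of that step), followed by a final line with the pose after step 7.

n=0: pose=(-4,6,W); sL=8/5, sR=8/13; mL=12/65, mR=144/65; mL+mR=12/5 → advance +1; mR−mL=132/65 → turn +1·90°
n=1: pose=(-5,6,S); sL=20/29, sR=20/9; mL=-490/261, mR=760/261; mL+mR=30/29 → advance +1; mR−mL=1250/261 → turn +1·90°
n=2: pose=(-5,5,E); sL=8/17, sR=40/53; mL=-468/901, mR=1104/901; mL+mR=12/17 → advance +1; mR−mL=1572/901 → turn +1·90°
n=3: pose=(-4,5,N); sL=10/13, sR=2/5; mL=-1/65, mR=76/65; mL+mR=15/13 → advance +1; mR−mL=77/65 → turn +1·90°
n=4: pose=(-4,6,W); sL=8/5, sR=8/13; mL=12/65, mR=144/65; mL+mR=12/5 → advance +1; mR−mL=132/65 → turn +1·90°
n=5: pose=(-5,6,S); sL=20/29, sR=20/9; mL=-490/261, mR=760/261; mL+mR=30/29 → advance +1; mR−mL=1250/261 → turn +1·90°
n=6: pose=(-5,5,E); sL=8/17, sR=40/53; mL=-468/901, mR=1104/901; mL+mR=12/17 → advance +1; mR−mL=1572/901 → turn +1·90°
n=7: pose=(-4,5,N); sL=10/13, sR=2/5; mL=-1/65, mR=76/65; mL+mR=15/13 → advance +1; mR−mL=77/65 → turn +1·90°

0 8/5 8/13 12/65 144/65 -4 6 W
1 20/29 20/9 -490/261 760/261 -5 6 S
2 8/17 40/53 -468/901 1104/901 -5 5 E
3 10/13 2/5 -1/65 76/65 -4 5 N
4 8/5 8/13 12/65 144/65 -4 6 W
5 20/29 20/9 -490/261 760/261 -5 6 S
6 8/17 40/53 -468/901 1104/901 -5 5 E
7 10/13 2/5 -1/65 76/65 -4 5 N
final -4 6 W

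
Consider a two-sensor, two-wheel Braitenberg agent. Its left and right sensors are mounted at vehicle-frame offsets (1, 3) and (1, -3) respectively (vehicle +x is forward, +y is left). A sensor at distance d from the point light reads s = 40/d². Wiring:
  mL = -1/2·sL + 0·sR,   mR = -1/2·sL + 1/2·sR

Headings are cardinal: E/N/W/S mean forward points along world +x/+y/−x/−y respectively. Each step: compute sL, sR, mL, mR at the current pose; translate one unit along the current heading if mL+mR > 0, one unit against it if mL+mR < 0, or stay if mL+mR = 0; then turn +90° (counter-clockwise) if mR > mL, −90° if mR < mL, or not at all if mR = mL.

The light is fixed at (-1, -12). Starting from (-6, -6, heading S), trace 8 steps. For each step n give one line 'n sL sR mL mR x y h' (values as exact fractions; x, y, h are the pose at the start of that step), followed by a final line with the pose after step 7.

0 40/29 40/89 -20/29 -1200/2581 -6 -6 S
1 10/29 5/4 -5/29 105/232 -6 -5 E
2 40/113 8/13 -20/113 192/1469 -5 -5 N
3 20/17 20/53 -10/17 -360/901 -5 -6 W
4 8/5 40/61 -4/5 -144/305 -4 -6 S
5 5/13 2 -5/26 21/26 -4 -5 E
6 40/89 8/13 -20/89 96/1157 -3 -5 N
7 20/9 4/9 -10/9 -8/9 -3 -6 W
final -2 -6 S

n=0: pose=(-6,-6,S); sL=40/29, sR=40/89; mL=-20/29, mR=-1200/2581; mL+mR=-2980/2581 → advance -1; mR−mL=20/89 → turn +1·90°
n=1: pose=(-6,-5,E); sL=10/29, sR=5/4; mL=-5/29, mR=105/232; mL+mR=65/232 → advance +1; mR−mL=5/8 → turn +1·90°
n=2: pose=(-5,-5,N); sL=40/113, sR=8/13; mL=-20/113, mR=192/1469; mL+mR=-68/1469 → advance -1; mR−mL=4/13 → turn +1·90°
n=3: pose=(-5,-6,W); sL=20/17, sR=20/53; mL=-10/17, mR=-360/901; mL+mR=-890/901 → advance -1; mR−mL=10/53 → turn +1·90°
n=4: pose=(-4,-6,S); sL=8/5, sR=40/61; mL=-4/5, mR=-144/305; mL+mR=-388/305 → advance -1; mR−mL=20/61 → turn +1·90°
n=5: pose=(-4,-5,E); sL=5/13, sR=2; mL=-5/26, mR=21/26; mL+mR=8/13 → advance +1; mR−mL=1 → turn +1·90°
n=6: pose=(-3,-5,N); sL=40/89, sR=8/13; mL=-20/89, mR=96/1157; mL+mR=-164/1157 → advance -1; mR−mL=4/13 → turn +1·90°
n=7: pose=(-3,-6,W); sL=20/9, sR=4/9; mL=-10/9, mR=-8/9; mL+mR=-2 → advance -1; mR−mL=2/9 → turn +1·90°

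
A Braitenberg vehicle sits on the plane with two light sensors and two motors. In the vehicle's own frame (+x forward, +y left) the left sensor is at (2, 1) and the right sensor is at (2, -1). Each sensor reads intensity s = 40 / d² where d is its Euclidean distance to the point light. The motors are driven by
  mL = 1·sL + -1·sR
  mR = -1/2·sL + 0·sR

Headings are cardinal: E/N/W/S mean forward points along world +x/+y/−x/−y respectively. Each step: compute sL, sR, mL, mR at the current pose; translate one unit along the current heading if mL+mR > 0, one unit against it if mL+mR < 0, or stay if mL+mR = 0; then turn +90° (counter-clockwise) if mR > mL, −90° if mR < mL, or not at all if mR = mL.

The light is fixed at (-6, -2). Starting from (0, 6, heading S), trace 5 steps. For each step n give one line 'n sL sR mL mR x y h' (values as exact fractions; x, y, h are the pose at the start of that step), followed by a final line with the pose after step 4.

n=0: pose=(0,6,S); sL=8/17, sR=40/61; mL=-192/1037, mR=-4/17; mL+mR=-436/1037 → advance -1; mR−mL=-52/1037 → turn -1·90°
n=1: pose=(0,7,W); sL=1/2, sR=10/29; mL=9/58, mR=-1/4; mL+mR=-11/116 → advance -1; mR−mL=-47/116 → turn -1·90°
n=2: pose=(1,7,N); sL=40/157, sR=8/37; mL=224/5809, mR=-20/157; mL+mR=-516/5809 → advance -1; mR−mL=-964/5809 → turn -1·90°
n=3: pose=(1,6,E); sL=20/81, sR=4/13; mL=-64/1053, mR=-10/81; mL+mR=-194/1053 → advance -1; mR−mL=-22/351 → turn -1·90°
n=4: pose=(0,6,S); sL=8/17, sR=40/61; mL=-192/1037, mR=-4/17; mL+mR=-436/1037 → advance -1; mR−mL=-52/1037 → turn -1·90°

0 8/17 40/61 -192/1037 -4/17 0 6 S
1 1/2 10/29 9/58 -1/4 0 7 W
2 40/157 8/37 224/5809 -20/157 1 7 N
3 20/81 4/13 -64/1053 -10/81 1 6 E
4 8/17 40/61 -192/1037 -4/17 0 6 S
final 0 7 W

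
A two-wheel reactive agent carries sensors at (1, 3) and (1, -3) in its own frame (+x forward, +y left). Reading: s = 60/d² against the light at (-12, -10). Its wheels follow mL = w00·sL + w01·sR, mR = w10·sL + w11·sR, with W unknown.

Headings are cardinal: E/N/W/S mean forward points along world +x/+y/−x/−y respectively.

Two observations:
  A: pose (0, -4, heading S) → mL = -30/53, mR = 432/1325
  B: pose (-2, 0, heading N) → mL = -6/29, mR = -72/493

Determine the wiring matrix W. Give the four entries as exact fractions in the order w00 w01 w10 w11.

0 -1 -1 1

obs A: pose=(0,-4,S) → sL=6/25, sR=30/53, mL=-30/53, mR=432/1325
obs B: pose=(-2,0,N) → sL=6/17, sR=6/29, mL=-6/29, mR=-72/493
sensor matrix S = [[6/25, 30/53], [6/17, 6/29]]; det S = -98064/653225
solve [mL_A; mL_B] = S·[w00; w01] and [mR_A; mR_B] = S·[w10; w11]:
  w00 = 0, w01 = -1, w10 = -1, w11 = 1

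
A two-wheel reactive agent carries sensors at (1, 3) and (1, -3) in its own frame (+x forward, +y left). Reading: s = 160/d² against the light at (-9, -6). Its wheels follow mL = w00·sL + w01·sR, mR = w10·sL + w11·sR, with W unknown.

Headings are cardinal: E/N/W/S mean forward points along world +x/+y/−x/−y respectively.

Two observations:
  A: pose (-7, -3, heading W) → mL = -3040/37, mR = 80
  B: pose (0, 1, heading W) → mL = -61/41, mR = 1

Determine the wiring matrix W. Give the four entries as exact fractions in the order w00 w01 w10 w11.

obs A: pose=(-7,-3,W) → sL=160, sR=160/37, mL=-3040/37, mR=80
obs B: pose=(0,1,W) → sL=2, sR=40/41, mL=-61/41, mR=1
sensor matrix S = [[160, 160/37], [2, 40/41]]; det S = 223680/1517
solve [mL_A; mL_B] = S·[w00; w01] and [mR_A; mR_B] = S·[w10; w11]:
  w00 = -1/2, w01 = -1/2, w10 = 1/2, w11 = 0

-1/2 -1/2 1/2 0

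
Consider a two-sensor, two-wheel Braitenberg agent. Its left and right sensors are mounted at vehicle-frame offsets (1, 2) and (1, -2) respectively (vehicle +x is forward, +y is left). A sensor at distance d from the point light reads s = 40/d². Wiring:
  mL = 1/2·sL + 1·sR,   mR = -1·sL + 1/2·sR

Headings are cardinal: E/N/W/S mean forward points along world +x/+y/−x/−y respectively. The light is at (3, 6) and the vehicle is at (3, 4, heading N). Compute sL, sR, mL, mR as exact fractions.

8 8 12 -4

left sensor world pos  = (1, 5); dL² = 5
right sensor world pos = (5, 5); dR² = 5
sL = 40/5 = 8
sR = 40/5 = 8
mL = 1/2·sL + 1·sR = 12
mR = -1·sL + 1/2·sR = -4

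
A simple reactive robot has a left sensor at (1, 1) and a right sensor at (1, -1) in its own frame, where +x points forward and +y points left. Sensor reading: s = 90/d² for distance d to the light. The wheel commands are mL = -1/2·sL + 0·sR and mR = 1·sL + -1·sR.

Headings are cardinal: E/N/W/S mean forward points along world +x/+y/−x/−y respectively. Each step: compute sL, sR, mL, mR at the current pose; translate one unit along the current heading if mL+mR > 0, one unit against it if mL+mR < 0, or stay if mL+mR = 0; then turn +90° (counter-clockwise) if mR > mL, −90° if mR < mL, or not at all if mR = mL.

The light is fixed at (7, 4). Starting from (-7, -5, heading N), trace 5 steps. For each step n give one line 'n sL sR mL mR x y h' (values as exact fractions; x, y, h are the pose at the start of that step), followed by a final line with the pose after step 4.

0 90/289 90/233 -45/289 -5040/67337 -7 -5 N
1 45/173 5/17 -45/346 -100/2941 -7 -6 W
2 18/53 90/317 -9/53 936/16801 -6 -6 S
3 45/104 45/122 -45/208 405/6344 -6 -5 E
4 90/289 90/233 -45/289 -5040/67337 -7 -5 N
final -7 -6 W

n=0: pose=(-7,-5,N); sL=90/289, sR=90/233; mL=-45/289, mR=-5040/67337; mL+mR=-15525/67337 → advance -1; mR−mL=5445/67337 → turn +1·90°
n=1: pose=(-7,-6,W); sL=45/173, sR=5/17; mL=-45/346, mR=-100/2941; mL+mR=-965/5882 → advance -1; mR−mL=565/5882 → turn +1·90°
n=2: pose=(-6,-6,S); sL=18/53, sR=90/317; mL=-9/53, mR=936/16801; mL+mR=-1917/16801 → advance -1; mR−mL=3789/16801 → turn +1·90°
n=3: pose=(-6,-5,E); sL=45/104, sR=45/122; mL=-45/208, mR=405/6344; mL+mR=-1935/12688 → advance -1; mR−mL=3555/12688 → turn +1·90°
n=4: pose=(-7,-5,N); sL=90/289, sR=90/233; mL=-45/289, mR=-5040/67337; mL+mR=-15525/67337 → advance -1; mR−mL=5445/67337 → turn +1·90°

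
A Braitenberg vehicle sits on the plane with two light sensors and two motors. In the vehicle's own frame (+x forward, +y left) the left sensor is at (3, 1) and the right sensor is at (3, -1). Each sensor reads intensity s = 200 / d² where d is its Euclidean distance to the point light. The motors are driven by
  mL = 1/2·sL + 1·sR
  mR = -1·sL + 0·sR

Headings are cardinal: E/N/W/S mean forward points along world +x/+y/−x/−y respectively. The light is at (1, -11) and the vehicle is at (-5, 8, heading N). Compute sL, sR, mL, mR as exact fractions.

left sensor world pos  = (-6, 11); dL² = 533
right sensor world pos = (-4, 11); dR² = 509
sL = 200/533 = 200/533
sR = 200/509 = 200/509
mL = 1/2·sL + 1·sR = 157500/271297
mR = -1·sL + 0·sR = -200/533

200/533 200/509 157500/271297 -200/533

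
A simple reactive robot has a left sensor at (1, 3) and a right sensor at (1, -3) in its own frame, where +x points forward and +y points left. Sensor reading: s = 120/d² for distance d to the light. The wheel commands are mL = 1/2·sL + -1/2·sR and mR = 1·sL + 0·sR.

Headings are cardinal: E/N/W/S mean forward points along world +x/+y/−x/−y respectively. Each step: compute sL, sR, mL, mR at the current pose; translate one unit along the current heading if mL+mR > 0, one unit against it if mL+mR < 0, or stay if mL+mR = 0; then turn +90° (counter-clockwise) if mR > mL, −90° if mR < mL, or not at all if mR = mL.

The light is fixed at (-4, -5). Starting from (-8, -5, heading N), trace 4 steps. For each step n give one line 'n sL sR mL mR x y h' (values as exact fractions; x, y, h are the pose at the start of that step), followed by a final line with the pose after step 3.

0 12/5 60 -144/5 12/5 -8 -5 N
1 120/41 120/29 -720/1189 120/41 -8 -6 W
2 15 30/17 225/34 15 -9 -6 S
3 120/17 120/41 1440/697 120/17 -9 -7 E
final -8 -7 N

n=0: pose=(-8,-5,N); sL=12/5, sR=60; mL=-144/5, mR=12/5; mL+mR=-132/5 → advance -1; mR−mL=156/5 → turn +1·90°
n=1: pose=(-8,-6,W); sL=120/41, sR=120/29; mL=-720/1189, mR=120/41; mL+mR=2760/1189 → advance +1; mR−mL=4200/1189 → turn +1·90°
n=2: pose=(-9,-6,S); sL=15, sR=30/17; mL=225/34, mR=15; mL+mR=735/34 → advance +1; mR−mL=285/34 → turn +1·90°
n=3: pose=(-9,-7,E); sL=120/17, sR=120/41; mL=1440/697, mR=120/17; mL+mR=6360/697 → advance +1; mR−mL=3480/697 → turn +1·90°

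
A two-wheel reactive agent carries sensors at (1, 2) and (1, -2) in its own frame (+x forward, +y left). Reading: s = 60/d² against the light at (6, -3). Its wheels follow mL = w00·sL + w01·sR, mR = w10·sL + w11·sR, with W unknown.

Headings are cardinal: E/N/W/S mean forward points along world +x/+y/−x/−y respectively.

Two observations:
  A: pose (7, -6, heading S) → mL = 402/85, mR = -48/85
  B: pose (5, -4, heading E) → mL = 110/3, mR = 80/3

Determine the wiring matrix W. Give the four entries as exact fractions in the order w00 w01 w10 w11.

obs A: pose=(7,-6,S) → sL=12/5, sR=60/17, mL=402/85, mR=-48/85
obs B: pose=(5,-4,E) → sL=60, sR=20/3, mL=110/3, mR=80/3
sensor matrix S = [[12/5, 60/17], [60, 20/3]]; det S = -3328/17
solve [mL_A; mL_B] = S·[w00; w01] and [mR_A; mR_B] = S·[w10; w11]:
  w00 = 1/2, w01 = 1, w10 = 1/2, w11 = -1/2

1/2 1 1/2 -1/2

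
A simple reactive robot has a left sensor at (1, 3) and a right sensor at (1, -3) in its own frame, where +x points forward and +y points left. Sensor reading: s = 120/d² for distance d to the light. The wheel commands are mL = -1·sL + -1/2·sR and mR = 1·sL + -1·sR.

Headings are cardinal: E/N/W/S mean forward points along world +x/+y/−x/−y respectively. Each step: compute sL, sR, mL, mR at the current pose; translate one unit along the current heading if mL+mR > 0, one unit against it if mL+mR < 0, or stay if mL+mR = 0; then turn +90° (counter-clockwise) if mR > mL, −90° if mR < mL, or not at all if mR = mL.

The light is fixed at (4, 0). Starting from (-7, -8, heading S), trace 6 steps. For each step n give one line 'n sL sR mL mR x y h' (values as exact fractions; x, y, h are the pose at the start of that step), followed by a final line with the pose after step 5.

0 24/29 120/277 -8388/8033 3168/8033 -7 -8 S
1 30/29 3/5 -387/290 63/145 -7 -7 E
2 40/87 40/39 -1100/1131 -640/1131 -8 -7 N
3 12/29 60/97 -2034/2813 -576/2813 -8 -8 W
4 24/29 120/277 -8388/8033 3168/8033 -7 -8 S
5 30/29 3/5 -387/290 63/145 -7 -7 E
final -8 -7 N

n=0: pose=(-7,-8,S); sL=24/29, sR=120/277; mL=-8388/8033, mR=3168/8033; mL+mR=-180/277 → advance -1; mR−mL=11556/8033 → turn +1·90°
n=1: pose=(-7,-7,E); sL=30/29, sR=3/5; mL=-387/290, mR=63/145; mL+mR=-9/10 → advance -1; mR−mL=513/290 → turn +1·90°
n=2: pose=(-8,-7,N); sL=40/87, sR=40/39; mL=-1100/1131, mR=-640/1131; mL+mR=-20/13 → advance -1; mR−mL=460/1131 → turn +1·90°
n=3: pose=(-8,-8,W); sL=12/29, sR=60/97; mL=-2034/2813, mR=-576/2813; mL+mR=-90/97 → advance -1; mR−mL=1458/2813 → turn +1·90°
n=4: pose=(-7,-8,S); sL=24/29, sR=120/277; mL=-8388/8033, mR=3168/8033; mL+mR=-180/277 → advance -1; mR−mL=11556/8033 → turn +1·90°
n=5: pose=(-7,-7,E); sL=30/29, sR=3/5; mL=-387/290, mR=63/145; mL+mR=-9/10 → advance -1; mR−mL=513/290 → turn +1·90°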